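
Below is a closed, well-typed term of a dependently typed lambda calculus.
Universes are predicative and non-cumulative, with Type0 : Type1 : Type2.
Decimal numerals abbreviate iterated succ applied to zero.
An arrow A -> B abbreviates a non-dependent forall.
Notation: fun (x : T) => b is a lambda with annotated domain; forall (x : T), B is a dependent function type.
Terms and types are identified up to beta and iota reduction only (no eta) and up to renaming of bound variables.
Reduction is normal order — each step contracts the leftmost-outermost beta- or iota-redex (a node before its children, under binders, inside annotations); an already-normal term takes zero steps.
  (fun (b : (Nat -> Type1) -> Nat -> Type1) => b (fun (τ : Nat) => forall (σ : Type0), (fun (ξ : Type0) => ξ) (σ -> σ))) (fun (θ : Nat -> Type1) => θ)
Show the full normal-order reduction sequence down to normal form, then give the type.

reduction (normal order):
  (fun (b : (Nat -> Type1) -> Nat -> Type1) => b (fun (τ : Nat) => forall (σ : Type0), (fun (ξ : Type0) => ξ) (σ -> σ))) (fun (θ : Nat -> Type1) => θ)
  ~> (fun (b : Nat -> Type1) => b) (fun (τ : Nat) => forall (σ : Type0), (fun (ξ : Type0) => ξ) (σ -> σ))
  ~> fun (b : Nat) => forall (τ : Type0), (fun (σ : Type0) => σ) (τ -> τ)
  ~> fun (b : Nat) => forall (τ : Type0), τ -> τ
type:
  Nat -> Type1


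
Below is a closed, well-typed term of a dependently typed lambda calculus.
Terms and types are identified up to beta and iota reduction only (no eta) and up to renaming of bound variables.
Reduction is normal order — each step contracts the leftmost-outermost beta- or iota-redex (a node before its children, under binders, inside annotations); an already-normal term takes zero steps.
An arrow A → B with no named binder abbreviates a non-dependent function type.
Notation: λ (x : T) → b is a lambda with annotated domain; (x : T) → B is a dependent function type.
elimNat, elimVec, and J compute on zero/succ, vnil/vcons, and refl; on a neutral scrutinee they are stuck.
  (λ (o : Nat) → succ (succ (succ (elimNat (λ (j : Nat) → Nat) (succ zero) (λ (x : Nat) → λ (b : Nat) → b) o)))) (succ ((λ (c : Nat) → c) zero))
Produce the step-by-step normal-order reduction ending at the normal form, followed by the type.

normal-order reduction sequence:
  (λ (o : Nat) → succ (succ (succ (elimNat (λ (j : Nat) → Nat) (succ zero) (λ (x : Nat) → λ (b : Nat) → b) o)))) (succ ((λ (c : Nat) → c) zero))
  ~> succ (succ (succ (elimNat (λ (o : Nat) → Nat) (succ zero) (λ (j : Nat) → λ (x : Nat) → x) (succ ((λ (b : Nat) → b) zero)))))
  ~> succ (succ (succ ((λ (o : Nat) → λ (j : Nat) → j) ((λ (x : Nat) → x) zero) (elimNat (λ (b : Nat) → Nat) (succ zero) (λ (c : Nat) → λ (i : Nat) → i) ((λ (φ : Nat) → φ) zero)))))
  ~> succ (succ (succ ((λ (o : Nat) → o) (elimNat (λ (j : Nat) → Nat) (succ zero) (λ (x : Nat) → λ (b : Nat) → b) ((λ (c : Nat) → c) zero)))))
  ~> succ (succ (succ (elimNat (λ (o : Nat) → Nat) (succ zero) (λ (j : Nat) → λ (x : Nat) → x) ((λ (b : Nat) → b) zero))))
  ~> succ (succ (succ (elimNat (λ (o : Nat) → Nat) (succ zero) (λ (j : Nat) → λ (x : Nat) → x) zero)))
  ~> succ (succ (succ (succ zero)))
the term's type:
  Nat


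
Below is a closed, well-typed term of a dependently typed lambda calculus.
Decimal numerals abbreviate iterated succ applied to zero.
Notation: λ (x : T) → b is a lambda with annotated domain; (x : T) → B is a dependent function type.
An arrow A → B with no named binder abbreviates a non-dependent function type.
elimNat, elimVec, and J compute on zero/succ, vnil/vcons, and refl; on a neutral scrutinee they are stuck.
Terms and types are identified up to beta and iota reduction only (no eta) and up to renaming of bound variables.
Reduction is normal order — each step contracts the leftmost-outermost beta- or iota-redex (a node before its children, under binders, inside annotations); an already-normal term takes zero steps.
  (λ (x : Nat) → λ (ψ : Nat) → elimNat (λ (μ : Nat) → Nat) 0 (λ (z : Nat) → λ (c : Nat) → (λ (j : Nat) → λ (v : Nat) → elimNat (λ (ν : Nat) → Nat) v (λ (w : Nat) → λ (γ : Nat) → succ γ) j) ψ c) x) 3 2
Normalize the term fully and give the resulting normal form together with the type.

normal form:
  6
the term's type:
  Nat
observation: 39 normal-order steps separate the term from its normal form.


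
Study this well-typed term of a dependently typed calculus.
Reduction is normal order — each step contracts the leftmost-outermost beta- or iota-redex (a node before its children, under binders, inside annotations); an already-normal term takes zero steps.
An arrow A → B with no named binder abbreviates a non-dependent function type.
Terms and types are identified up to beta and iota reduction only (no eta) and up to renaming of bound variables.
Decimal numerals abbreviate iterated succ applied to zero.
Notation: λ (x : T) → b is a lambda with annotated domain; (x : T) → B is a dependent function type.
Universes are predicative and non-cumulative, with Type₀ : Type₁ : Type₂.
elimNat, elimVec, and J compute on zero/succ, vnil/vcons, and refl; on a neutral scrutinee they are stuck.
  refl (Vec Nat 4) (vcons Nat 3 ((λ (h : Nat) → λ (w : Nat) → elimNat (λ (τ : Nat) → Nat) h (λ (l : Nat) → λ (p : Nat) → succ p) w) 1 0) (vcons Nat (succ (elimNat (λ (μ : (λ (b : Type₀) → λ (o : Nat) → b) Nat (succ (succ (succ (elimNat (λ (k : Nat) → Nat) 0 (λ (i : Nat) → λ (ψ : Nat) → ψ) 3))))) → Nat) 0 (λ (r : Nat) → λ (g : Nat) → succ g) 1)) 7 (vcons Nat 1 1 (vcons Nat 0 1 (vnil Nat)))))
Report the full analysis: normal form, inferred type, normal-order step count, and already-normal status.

resulting normal form:
  refl (Vec Nat 4) (vcons Nat 3 1 (vcons Nat 2 7 (vcons Nat 1 1 (vcons Nat 0 1 (vnil Nat)))))
the term's type:
  Eq (Vec Nat 4) (vcons Nat 3 1 (vcons Nat 2 7 (vcons Nat 1 1 (vcons Nat 0 1 (vnil Nat))))) (vcons Nat 3 1 (vcons Nat 2 7 (vcons Nat 1 1 (vcons Nat 0 1 (vnil Nat)))))
reduction steps (normal order): 7
term was already normal: no
first contracted redex: a beta-redex


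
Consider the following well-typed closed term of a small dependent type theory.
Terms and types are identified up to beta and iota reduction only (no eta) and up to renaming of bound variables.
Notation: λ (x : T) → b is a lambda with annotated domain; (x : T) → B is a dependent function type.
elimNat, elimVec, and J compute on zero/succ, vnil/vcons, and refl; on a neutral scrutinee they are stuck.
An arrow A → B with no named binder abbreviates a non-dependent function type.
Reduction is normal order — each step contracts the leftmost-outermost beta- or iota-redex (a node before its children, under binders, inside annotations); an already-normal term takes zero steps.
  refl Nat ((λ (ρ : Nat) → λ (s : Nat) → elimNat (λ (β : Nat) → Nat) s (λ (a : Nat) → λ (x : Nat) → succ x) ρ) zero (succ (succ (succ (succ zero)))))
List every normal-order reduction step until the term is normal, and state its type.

normal-order reduction sequence:
  refl Nat ((λ (ρ : Nat) → λ (s : Nat) → elimNat (λ (β : Nat) → Nat) s (λ (a : Nat) → λ (x : Nat) → succ x) ρ) zero (succ (succ (succ (succ zero)))))
  ~> refl Nat ((λ (ρ : Nat) → elimNat (λ (s : Nat) → Nat) ρ (λ (β : Nat) → λ (a : Nat) → succ a) zero) (succ (succ (succ (succ zero)))))
  ~> refl Nat (elimNat (λ (ρ : Nat) → Nat) (succ (succ (succ (succ zero)))) (λ (s : Nat) → λ (β : Nat) → succ β) zero)
  ~> refl Nat (succ (succ (succ (succ zero))))
type:
  Eq Nat (succ (succ (succ (succ zero)))) (succ (succ (succ (succ zero))))


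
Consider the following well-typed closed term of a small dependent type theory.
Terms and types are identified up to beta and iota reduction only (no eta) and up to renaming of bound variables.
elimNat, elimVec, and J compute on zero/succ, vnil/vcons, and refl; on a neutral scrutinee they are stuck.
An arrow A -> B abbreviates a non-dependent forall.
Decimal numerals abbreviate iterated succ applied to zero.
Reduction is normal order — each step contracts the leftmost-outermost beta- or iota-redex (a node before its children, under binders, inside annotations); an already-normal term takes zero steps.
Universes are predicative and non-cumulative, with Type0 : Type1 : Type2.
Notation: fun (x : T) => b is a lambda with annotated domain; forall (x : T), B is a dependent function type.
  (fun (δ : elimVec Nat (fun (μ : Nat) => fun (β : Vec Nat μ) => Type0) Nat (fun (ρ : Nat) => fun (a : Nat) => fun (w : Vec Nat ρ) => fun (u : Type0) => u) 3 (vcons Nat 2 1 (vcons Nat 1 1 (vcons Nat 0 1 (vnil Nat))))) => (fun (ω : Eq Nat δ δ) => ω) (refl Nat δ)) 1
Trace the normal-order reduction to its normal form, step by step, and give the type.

normal-order reduction:
  (fun (δ : elimVec Nat (fun (μ : Nat) => fun (β : Vec Nat μ) => Type0) Nat (fun (ρ : Nat) => fun (a : Nat) => fun (w : Vec Nat ρ) => fun (u : Type0) => u) 3 (vcons Nat 2 1 (vcons Nat 1 1 (vcons Nat 0 1 (vnil Nat))))) => (fun (ω : Eq Nat δ δ) => ω) (refl Nat δ)) 1
  ~> (fun (δ : Eq Nat 1 1) => δ) (refl Nat 1)
  ~> refl Nat 1
inferred type:
  Eq Nat 1 1


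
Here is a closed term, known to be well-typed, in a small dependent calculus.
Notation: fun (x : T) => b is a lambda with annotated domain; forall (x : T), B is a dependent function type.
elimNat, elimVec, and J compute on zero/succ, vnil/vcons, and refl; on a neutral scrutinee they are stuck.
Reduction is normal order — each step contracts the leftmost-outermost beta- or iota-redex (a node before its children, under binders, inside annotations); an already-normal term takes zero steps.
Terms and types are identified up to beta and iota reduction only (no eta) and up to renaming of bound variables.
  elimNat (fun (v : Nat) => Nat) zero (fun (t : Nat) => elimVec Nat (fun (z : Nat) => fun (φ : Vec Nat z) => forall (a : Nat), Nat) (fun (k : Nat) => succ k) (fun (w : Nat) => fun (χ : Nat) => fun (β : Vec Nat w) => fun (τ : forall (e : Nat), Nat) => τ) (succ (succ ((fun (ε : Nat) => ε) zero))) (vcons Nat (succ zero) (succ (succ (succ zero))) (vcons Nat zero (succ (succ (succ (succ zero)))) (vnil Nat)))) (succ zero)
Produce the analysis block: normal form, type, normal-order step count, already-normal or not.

reduced normal form:
  succ zero
the term's type:
  Nat
steps to reach normal form (normal order): 15
started in normal form: no
first redex: an elimNat iota-redex


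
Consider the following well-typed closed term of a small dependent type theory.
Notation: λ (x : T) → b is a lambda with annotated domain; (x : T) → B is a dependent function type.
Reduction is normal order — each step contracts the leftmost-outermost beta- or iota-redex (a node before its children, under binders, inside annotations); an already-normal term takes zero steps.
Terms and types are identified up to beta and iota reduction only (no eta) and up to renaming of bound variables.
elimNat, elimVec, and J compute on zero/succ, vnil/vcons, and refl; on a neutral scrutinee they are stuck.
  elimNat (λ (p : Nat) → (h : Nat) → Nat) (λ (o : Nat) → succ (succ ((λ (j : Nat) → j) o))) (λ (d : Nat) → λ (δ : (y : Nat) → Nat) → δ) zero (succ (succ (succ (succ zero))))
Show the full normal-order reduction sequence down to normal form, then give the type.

normal-order reduction sequence:
  elimNat (λ (p : Nat) → (h : Nat) → Nat) (λ (o : Nat) → succ (succ ((λ (j : Nat) → j) o))) (λ (d : Nat) → λ (δ : (y : Nat) → Nat) → δ) zero (succ (succ (succ (succ zero))))
  ~> (λ (p : Nat) → succ (succ ((λ (h : Nat) → h) p))) (succ (succ (succ (succ zero))))
  ~> succ (succ ((λ (p : Nat) → p) (succ (succ (succ (succ zero))))))
  ~> succ (succ (succ (succ (succ (succ zero)))))
type:
  Nat


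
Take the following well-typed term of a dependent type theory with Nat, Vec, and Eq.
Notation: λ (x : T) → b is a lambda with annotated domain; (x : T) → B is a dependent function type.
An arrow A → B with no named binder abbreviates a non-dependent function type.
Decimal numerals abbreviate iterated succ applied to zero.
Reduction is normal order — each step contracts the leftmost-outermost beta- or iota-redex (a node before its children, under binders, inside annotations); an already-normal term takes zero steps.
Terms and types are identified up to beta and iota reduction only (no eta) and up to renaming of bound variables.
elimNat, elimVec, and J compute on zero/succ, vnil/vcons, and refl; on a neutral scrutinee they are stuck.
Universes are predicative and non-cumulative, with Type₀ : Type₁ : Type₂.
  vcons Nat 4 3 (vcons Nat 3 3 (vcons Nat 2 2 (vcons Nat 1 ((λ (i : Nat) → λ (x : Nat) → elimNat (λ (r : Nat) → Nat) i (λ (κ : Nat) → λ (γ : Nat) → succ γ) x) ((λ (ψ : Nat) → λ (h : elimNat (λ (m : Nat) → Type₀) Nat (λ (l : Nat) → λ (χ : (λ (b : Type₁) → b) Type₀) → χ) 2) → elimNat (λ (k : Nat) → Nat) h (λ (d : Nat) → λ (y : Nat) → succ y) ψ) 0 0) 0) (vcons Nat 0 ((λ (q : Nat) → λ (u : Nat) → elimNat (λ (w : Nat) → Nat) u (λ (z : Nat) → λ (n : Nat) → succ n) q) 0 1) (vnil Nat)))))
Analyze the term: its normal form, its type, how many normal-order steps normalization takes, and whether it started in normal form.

resulting normal form:
  vcons Nat 4 3 (vcons Nat 3 3 (vcons Nat 2 2 (vcons Nat 1 0 (vcons Nat 0 1 (vnil Nat)))))
inferred type:
  Vec Nat 5
reduction steps (normal order): 9
already normal: no
first redex: a beta-redex


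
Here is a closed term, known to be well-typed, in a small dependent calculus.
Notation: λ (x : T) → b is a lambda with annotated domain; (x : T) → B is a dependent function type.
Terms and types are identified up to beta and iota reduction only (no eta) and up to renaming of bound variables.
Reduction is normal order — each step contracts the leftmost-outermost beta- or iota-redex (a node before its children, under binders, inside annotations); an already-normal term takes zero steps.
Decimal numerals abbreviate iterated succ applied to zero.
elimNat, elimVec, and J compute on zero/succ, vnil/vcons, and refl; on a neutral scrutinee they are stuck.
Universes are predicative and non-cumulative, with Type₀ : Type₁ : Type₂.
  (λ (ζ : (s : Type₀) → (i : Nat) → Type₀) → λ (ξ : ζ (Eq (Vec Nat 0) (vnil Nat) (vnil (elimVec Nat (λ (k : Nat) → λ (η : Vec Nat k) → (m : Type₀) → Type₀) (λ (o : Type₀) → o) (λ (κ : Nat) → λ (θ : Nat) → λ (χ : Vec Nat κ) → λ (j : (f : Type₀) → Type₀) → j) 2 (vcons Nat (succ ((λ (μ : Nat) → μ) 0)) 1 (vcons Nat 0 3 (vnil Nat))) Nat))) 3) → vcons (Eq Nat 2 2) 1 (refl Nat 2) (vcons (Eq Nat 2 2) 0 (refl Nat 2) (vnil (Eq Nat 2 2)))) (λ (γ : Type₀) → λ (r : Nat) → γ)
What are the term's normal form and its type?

reduced normal form:
  λ (ζ : Eq (Vec Nat 0) (vnil Nat) (vnil Nat)) → vcons (Eq Nat 2 2) 1 (refl Nat 2) (vcons (Eq Nat 2 2) 0 (refl Nat 2) (vnil (Eq Nat 2 2)))
the term's type:
  (ζ : Eq (Vec Nat 0) (vnil Nat) (vnil Nat)) → Vec (Eq Nat 2 2) 2
observation: normalization takes exactly 15 steps under the normal-order strategy.


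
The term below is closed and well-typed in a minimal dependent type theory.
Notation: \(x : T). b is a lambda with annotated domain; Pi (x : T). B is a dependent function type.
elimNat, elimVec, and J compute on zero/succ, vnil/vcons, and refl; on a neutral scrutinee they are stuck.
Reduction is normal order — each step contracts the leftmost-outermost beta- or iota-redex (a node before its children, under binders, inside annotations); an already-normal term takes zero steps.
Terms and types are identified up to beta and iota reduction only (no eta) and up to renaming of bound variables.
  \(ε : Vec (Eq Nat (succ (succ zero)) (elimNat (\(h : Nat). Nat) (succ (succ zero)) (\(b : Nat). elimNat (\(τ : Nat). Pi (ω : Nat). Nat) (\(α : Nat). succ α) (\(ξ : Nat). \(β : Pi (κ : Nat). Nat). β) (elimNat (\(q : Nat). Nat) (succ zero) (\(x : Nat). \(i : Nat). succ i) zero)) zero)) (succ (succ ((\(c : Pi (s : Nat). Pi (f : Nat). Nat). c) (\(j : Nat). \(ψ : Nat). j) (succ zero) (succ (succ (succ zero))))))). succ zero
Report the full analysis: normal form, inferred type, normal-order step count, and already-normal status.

normal form:
  \(ε : Vec (Eq Nat (succ (succ zero)) (succ (succ zero))) (succ (succ (succ zero)))). succ zero
type:
  Pi (ε : Vec (Eq Nat (succ (succ zero)) (succ (succ zero))) (succ (succ (succ zero)))). Nat
reduction steps (normal order): 4
started in normal form: no
first redex: an elimNat iota-redex


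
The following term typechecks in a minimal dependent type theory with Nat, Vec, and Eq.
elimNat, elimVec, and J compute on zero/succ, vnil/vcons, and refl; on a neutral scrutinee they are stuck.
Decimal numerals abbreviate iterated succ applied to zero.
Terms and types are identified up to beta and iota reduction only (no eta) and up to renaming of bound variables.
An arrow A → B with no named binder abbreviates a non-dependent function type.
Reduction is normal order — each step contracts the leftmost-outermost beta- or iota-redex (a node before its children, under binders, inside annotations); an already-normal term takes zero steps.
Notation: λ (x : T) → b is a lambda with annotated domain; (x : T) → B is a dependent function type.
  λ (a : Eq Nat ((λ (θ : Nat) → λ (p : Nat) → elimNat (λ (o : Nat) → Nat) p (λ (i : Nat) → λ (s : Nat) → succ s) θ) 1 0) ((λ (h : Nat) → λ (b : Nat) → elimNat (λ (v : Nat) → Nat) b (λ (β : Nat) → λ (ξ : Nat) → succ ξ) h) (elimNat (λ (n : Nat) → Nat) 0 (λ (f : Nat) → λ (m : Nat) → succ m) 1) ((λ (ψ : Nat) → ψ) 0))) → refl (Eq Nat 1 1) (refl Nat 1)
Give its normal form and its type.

resulting normal form:
  λ (a : Eq Nat 1 1) → refl (Eq Nat 1 1) (refl Nat 1)
the term's type:
  Eq Nat 1 1 → Eq (Eq Nat 1 1) (refl Nat 1) (refl Nat 1)


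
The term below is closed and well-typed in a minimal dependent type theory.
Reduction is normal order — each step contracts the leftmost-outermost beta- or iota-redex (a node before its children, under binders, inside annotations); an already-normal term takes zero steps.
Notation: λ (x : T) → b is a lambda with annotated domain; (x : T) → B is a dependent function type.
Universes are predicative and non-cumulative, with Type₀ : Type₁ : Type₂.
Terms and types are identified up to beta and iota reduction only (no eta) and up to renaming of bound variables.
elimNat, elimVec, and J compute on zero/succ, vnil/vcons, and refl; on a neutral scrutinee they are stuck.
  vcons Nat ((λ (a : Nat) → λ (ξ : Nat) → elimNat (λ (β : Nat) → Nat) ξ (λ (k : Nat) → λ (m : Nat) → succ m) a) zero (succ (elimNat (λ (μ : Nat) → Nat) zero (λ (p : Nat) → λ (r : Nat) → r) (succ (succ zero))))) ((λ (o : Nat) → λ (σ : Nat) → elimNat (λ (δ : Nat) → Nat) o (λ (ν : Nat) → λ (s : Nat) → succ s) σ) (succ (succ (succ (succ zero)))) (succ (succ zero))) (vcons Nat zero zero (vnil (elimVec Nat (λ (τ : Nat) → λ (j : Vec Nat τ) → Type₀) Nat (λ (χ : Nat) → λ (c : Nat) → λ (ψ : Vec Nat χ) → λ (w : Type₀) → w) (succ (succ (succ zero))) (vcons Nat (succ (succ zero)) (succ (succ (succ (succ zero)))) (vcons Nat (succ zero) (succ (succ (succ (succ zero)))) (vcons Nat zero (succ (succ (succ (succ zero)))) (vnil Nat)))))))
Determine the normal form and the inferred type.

reduced normal form:
  vcons Nat (succ zero) (succ (succ (succ (succ (succ (succ zero)))))) (vcons Nat zero zero (vnil Nat))
type:
  Vec Nat (succ (succ zero))
observation: the leftmost-outermost redex is a beta-redex, and normalization takes 35 steps.


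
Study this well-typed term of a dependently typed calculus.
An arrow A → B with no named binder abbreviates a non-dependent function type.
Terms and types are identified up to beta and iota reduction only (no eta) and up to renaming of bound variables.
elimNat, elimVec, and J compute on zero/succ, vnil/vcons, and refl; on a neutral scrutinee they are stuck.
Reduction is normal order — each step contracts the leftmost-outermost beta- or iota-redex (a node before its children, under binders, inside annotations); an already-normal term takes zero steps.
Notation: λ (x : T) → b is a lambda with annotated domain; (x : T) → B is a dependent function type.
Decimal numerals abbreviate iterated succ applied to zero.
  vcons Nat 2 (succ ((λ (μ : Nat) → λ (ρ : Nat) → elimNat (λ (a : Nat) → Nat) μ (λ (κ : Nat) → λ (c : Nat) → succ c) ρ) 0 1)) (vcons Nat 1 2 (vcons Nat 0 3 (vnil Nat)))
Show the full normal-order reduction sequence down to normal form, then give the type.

normal-order reduction:
  vcons Nat 2 (succ ((λ (μ : Nat) → λ (ρ : Nat) → elimNat (λ (a : Nat) → Nat) μ (λ (κ : Nat) → λ (c : Nat) → succ c) ρ) 0 1)) (vcons Nat 1 2 (vcons Nat 0 3 (vnil Nat)))
  ~> vcons Nat 2 (succ ((λ (μ : Nat) → elimNat (λ (ρ : Nat) → Nat) 0 (λ (a : Nat) → λ (κ : Nat) → succ κ) μ) 1)) (vcons Nat 1 2 (vcons Nat 0 3 (vnil Nat)))
  ~> vcons Nat 2 (succ (elimNat (λ (μ : Nat) → Nat) 0 (λ (ρ : Nat) → λ (a : Nat) → succ a) 1)) (vcons Nat 1 2 (vcons Nat 0 3 (vnil Nat)))
  ~> vcons Nat 2 (succ ((λ (μ : Nat) → λ (ρ : Nat) → succ ρ) 0 (elimNat (λ (a : Nat) → Nat) 0 (λ (κ : Nat) → λ (c : Nat) → succ c) 0))) (vcons Nat 1 2 (vcons Nat 0 3 (vnil Nat)))
  ~> vcons Nat 2 (succ ((λ (μ : Nat) → succ μ) (elimNat (λ (ρ : Nat) → Nat) 0 (λ (a : Nat) → λ (κ : Nat) → succ κ) 0))) (vcons Nat 1 2 (vcons Nat 0 3 (vnil Nat)))
  ~> vcons Nat 2 (succ (succ (elimNat (λ (μ : Nat) → Nat) 0 (λ (ρ : Nat) → λ (a : Nat) → succ a) 0))) (vcons Nat 1 2 (vcons Nat 0 3 (vnil Nat)))
  ~> vcons Nat 2 2 (vcons Nat 1 2 (vcons Nat 0 3 (vnil Nat)))
the term's type:
  Vec Nat 3


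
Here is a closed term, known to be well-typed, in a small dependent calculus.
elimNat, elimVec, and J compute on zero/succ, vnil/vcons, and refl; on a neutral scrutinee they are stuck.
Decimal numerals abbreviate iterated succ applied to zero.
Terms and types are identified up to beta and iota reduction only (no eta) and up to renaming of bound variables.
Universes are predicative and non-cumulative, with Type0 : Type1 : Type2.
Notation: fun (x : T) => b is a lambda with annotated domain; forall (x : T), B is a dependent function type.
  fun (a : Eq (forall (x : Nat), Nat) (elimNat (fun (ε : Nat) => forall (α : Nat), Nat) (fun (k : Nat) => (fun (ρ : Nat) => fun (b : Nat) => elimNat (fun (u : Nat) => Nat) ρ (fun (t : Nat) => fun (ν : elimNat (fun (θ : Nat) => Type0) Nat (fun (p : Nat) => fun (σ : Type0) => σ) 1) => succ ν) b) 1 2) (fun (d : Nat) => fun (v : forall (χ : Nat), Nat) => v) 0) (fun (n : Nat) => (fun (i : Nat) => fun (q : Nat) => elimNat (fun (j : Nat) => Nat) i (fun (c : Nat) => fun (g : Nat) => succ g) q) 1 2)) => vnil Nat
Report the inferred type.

inferred type:
  forall (a : Eq (forall (x : Nat), Nat) (fun (ε : Nat) => 3) (fun (α : Nat) => 3)), Vec Nat 0


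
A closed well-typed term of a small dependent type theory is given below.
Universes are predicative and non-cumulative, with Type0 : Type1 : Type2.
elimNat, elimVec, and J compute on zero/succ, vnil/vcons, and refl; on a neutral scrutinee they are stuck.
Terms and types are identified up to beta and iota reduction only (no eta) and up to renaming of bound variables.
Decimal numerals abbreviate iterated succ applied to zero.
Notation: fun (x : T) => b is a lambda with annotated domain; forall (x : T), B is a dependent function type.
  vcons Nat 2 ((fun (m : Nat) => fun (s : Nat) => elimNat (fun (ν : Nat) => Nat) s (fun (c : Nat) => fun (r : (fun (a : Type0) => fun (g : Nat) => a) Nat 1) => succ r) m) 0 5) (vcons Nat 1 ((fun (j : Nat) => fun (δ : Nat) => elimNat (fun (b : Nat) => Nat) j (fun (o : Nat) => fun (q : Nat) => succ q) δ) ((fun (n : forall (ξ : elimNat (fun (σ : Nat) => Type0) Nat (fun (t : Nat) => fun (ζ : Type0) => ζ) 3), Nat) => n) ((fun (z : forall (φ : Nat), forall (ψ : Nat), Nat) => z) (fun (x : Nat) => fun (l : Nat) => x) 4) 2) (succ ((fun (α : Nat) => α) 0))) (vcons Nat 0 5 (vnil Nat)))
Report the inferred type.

the term's type:
  Vec Nat 3


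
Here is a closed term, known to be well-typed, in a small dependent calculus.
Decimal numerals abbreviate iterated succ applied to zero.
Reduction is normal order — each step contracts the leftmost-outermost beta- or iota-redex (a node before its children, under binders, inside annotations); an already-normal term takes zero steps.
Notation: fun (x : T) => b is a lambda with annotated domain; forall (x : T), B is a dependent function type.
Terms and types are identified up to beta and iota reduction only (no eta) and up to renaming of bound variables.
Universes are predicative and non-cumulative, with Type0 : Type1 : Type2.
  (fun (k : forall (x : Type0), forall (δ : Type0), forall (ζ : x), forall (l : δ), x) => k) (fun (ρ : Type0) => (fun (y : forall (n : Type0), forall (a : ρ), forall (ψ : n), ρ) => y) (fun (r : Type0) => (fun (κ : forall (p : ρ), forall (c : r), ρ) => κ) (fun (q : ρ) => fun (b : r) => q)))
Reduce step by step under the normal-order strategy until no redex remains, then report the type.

normal-order reduction sequence:
  (fun (k : forall (x : Type0), forall (δ : Type0), forall (ζ : x), forall (l : δ), x) => k) (fun (ρ : Type0) => (fun (y : forall (n : Type0), forall (a : ρ), forall (ψ : n), ρ) => y) (fun (r : Type0) => (fun (κ : forall (p : ρ), forall (c : r), ρ) => κ) (fun (q : ρ) => fun (b : r) => q)))
  ~> fun (k : Type0) => (fun (x : forall (δ : Type0), forall (ζ : k), forall (l : δ), k) => x) (fun (ρ : Type0) => (fun (y : forall (n : k), forall (a : ρ), k) => y) (fun (ψ : k) => fun (r : ρ) => ψ))
  ~> fun (k : Type0) => fun (x : Type0) => (fun (δ : forall (ζ : k), forall (l : x), k) => δ) (fun (ρ : k) => fun (y : x) => ρ)
  ~> fun (k : Type0) => fun (x : Type0) => fun (δ : k) => fun (ζ : x) => δ
inferred type:
  forall (k : Type0), forall (x : Type0), forall (δ : k), forall (ζ : x), k


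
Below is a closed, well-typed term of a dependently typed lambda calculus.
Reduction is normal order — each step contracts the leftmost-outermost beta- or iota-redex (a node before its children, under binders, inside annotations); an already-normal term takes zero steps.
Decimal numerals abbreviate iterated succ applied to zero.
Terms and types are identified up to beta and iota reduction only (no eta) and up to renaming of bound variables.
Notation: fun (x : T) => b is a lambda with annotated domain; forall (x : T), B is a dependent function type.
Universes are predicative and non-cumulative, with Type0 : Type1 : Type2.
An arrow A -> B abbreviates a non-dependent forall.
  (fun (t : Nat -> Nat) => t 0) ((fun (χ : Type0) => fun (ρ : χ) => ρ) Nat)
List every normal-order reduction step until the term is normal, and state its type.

normal-order reduction sequence:
  (fun (t : Nat -> Nat) => t 0) ((fun (χ : Type0) => fun (ρ : χ) => ρ) Nat)
  ~> (fun (t : Type0) => fun (χ : t) => χ) Nat 0
  ~> (fun (t : Nat) => t) 0
  ~> 0
inferred type:
  Nat


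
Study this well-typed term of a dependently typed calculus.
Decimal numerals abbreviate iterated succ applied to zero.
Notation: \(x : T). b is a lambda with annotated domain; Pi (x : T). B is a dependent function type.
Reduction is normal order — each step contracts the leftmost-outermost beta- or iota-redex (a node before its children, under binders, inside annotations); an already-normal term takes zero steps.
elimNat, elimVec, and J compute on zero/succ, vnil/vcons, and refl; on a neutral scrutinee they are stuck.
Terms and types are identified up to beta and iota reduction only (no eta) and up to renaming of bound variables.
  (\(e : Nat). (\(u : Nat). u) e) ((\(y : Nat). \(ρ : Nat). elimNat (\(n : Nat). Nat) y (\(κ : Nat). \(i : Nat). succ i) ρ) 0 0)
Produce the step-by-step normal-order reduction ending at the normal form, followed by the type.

normal-order reduction:
  (\(e : Nat). (\(u : Nat). u) e) ((\(y : Nat). \(ρ : Nat). elimNat (\(n : Nat). Nat) y (\(κ : Nat). \(i : Nat). succ i) ρ) 0 0)
  ~> (\(e : Nat). e) ((\(u : Nat). \(y : Nat). elimNat (\(ρ : Nat). Nat) u (\(n : Nat). \(κ : Nat). succ κ) y) 0 0)
  ~> (\(e : Nat). \(u : Nat). elimNat (\(y : Nat). Nat) e (\(ρ : Nat). \(n : Nat). succ n) u) 0 0
  ~> (\(e : Nat). elimNat (\(u : Nat). Nat) 0 (\(y : Nat). \(ρ : Nat). succ ρ) e) 0
  ~> elimNat (\(e : Nat). Nat) 0 (\(u : Nat). \(y : Nat). succ y) 0
  ~> 0
inferred type:
  Nat


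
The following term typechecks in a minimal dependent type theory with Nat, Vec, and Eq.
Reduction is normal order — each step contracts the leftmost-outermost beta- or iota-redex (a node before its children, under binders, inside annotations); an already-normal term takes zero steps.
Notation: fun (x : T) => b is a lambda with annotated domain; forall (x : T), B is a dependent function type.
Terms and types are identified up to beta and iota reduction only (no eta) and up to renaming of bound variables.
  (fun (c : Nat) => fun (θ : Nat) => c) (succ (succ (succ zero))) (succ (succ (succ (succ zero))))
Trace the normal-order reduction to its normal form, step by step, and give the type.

reduction (normal order):
  (fun (c : Nat) => fun (θ : Nat) => c) (succ (succ (succ zero))) (succ (succ (succ (succ zero))))
  ~> (fun (c : Nat) => succ (succ (succ zero))) (succ (succ (succ (succ zero))))
  ~> succ (succ (succ zero))
the term's type:
  Nat


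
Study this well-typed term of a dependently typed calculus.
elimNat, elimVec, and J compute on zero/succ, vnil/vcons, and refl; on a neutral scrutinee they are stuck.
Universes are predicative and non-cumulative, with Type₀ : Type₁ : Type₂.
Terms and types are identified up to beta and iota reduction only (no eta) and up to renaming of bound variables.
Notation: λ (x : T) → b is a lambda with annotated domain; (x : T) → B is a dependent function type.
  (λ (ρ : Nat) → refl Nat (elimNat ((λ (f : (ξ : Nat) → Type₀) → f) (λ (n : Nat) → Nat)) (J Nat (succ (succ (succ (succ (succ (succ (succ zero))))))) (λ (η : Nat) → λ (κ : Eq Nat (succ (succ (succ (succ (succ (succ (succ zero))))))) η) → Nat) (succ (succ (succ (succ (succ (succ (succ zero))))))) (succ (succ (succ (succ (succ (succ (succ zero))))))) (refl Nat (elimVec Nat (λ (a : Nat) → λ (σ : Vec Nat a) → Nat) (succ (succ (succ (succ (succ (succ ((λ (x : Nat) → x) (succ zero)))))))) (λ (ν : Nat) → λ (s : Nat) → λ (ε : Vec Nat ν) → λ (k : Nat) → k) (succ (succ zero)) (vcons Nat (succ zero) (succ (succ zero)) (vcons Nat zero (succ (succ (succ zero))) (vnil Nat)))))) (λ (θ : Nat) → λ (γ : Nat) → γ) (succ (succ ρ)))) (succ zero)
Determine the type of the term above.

type:
  Eq Nat (succ (succ (succ (succ (succ (succ (succ zero))))))) (succ (succ (succ (succ (succ (succ (succ zero)))))))


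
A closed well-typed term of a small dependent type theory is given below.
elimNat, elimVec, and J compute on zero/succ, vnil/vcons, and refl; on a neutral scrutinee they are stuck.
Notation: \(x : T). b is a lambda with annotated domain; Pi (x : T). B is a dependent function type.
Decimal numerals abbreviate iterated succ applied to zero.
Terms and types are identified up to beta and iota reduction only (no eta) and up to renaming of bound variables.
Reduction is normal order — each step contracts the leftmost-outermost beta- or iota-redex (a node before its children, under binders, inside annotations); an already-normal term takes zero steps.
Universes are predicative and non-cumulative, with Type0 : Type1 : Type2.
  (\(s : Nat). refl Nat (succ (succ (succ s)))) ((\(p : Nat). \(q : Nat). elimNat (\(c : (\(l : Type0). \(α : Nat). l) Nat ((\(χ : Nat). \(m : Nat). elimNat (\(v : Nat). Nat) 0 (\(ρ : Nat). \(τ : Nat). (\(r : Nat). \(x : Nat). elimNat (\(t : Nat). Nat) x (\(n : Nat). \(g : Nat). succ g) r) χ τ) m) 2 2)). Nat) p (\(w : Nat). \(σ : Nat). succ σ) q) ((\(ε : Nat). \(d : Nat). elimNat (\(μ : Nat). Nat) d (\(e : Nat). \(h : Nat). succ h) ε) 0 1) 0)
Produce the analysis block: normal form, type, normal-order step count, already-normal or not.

reduced normal form:
  refl Nat 4
type:
  Eq Nat 4 4
normal-order step count: 7
started in normal form: no
first redex: a beta-redex


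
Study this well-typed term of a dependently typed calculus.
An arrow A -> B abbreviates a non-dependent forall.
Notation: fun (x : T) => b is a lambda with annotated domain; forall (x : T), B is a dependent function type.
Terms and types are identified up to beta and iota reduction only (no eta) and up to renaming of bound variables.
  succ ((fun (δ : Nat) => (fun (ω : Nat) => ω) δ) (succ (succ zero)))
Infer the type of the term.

the term's type:
  Nat


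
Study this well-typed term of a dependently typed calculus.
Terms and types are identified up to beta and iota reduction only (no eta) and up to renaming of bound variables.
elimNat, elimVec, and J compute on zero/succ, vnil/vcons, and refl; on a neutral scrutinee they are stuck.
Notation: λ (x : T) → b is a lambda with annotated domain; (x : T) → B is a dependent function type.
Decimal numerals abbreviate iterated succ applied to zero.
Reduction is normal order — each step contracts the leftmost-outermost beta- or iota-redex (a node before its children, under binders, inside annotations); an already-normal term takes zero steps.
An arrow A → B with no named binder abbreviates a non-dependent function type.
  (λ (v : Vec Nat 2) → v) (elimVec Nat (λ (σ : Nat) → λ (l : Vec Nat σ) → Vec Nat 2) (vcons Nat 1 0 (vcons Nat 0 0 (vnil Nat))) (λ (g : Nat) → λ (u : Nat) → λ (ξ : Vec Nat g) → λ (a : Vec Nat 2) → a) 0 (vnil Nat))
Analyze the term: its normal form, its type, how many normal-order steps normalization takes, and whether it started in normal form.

reduced normal form:
  vcons Nat 1 0 (vcons Nat 0 0 (vnil Nat))
the term's type:
  Vec Nat 2
steps to reach normal form (normal order): 2
term was already normal: no
first redex: a beta-redex


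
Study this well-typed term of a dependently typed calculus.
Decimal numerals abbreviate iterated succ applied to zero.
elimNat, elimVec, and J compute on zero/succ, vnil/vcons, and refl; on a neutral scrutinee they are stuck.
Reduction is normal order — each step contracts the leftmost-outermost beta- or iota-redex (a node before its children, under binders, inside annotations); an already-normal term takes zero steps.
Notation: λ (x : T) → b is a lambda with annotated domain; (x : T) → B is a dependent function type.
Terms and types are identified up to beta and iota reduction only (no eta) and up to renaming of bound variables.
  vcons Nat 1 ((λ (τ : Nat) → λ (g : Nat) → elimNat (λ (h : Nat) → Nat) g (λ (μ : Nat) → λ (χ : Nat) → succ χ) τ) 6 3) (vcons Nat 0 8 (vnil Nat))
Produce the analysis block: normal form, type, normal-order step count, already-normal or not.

normal form:
  vcons Nat 1 9 (vcons Nat 0 8 (vnil Nat))
the term's type:
  Vec Nat 2
reduction steps (normal order): 21
already normal: no
first redex: a beta-redex


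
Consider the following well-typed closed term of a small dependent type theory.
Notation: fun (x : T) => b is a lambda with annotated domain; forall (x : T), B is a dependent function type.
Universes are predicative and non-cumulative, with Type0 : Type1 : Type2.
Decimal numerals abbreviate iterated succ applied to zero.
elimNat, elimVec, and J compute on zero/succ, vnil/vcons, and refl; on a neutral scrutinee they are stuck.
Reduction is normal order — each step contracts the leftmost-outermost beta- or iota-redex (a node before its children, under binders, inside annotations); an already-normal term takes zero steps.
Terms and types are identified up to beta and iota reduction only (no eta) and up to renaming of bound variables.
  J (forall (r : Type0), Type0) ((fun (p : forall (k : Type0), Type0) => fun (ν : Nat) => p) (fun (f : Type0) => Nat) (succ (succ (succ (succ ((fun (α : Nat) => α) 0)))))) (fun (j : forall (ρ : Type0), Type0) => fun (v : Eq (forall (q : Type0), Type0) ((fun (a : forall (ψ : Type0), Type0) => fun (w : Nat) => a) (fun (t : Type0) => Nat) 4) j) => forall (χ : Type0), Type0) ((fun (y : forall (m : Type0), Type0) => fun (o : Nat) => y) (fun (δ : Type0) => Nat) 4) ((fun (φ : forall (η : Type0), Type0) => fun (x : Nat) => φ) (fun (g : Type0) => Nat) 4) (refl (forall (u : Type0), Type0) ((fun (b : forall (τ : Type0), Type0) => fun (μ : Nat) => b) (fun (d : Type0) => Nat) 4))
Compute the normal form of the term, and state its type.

resulting normal form:
  fun (r : Type0) => Nat
inferred type:
  forall (r : Type0), Type0
observation: reduction starts at a J iota-redex, and 3 normal-order steps reach the normal form.


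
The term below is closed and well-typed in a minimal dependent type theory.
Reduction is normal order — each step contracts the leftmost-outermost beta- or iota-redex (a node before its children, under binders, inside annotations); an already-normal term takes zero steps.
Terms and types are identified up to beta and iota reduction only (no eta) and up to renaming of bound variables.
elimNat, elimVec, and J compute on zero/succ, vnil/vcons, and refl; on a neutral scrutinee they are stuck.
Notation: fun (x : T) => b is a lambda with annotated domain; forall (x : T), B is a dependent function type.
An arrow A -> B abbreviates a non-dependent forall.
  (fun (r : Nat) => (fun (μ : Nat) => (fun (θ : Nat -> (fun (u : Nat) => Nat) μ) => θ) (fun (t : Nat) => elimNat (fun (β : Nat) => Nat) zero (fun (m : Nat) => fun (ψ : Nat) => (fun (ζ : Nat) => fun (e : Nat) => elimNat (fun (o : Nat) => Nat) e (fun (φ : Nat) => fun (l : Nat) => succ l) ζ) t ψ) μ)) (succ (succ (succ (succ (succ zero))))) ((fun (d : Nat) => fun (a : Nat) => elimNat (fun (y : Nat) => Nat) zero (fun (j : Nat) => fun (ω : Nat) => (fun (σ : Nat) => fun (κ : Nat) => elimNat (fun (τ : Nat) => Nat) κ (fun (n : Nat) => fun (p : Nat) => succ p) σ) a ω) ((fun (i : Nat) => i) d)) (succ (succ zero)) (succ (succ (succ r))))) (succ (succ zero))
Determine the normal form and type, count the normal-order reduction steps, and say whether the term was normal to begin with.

reduced normal form:
  succ (succ (succ (succ (succ (succ (succ (succ (succ (succ (succ (succ (succ (succ (succ (succ (succ (succ (succ (succ (succ (succ (succ (succ (succ (succ (succ (succ (succ (succ (succ (succ (succ (succ (succ (succ (succ (succ (succ (succ (succ (succ (succ (succ (succ (succ (succ (succ (succ (succ zero)))))))))))))))))))))))))))))))))))))))))))))))))
the term's type:
  Nat
reduction steps (normal order): 325
term was already normal: no
first redex: a beta-redex


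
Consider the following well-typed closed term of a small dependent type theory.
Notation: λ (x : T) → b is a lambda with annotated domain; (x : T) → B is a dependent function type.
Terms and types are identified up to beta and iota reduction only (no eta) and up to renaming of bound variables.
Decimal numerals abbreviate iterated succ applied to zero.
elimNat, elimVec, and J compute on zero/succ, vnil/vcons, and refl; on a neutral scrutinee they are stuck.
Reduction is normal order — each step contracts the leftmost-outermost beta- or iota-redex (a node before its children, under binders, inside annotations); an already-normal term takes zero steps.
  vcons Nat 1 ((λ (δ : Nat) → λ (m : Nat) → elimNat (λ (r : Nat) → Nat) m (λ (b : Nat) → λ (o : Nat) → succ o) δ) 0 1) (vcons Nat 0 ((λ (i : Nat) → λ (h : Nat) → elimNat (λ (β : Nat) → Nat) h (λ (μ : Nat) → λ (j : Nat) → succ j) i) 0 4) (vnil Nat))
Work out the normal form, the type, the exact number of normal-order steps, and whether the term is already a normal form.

reduced normal form:
  vcons Nat 1 1 (vcons Nat 0 4 (vnil Nat))
type:
  Vec Nat 2
reduction steps (normal order): 6
started in normal form: no
first redex: a beta-redex


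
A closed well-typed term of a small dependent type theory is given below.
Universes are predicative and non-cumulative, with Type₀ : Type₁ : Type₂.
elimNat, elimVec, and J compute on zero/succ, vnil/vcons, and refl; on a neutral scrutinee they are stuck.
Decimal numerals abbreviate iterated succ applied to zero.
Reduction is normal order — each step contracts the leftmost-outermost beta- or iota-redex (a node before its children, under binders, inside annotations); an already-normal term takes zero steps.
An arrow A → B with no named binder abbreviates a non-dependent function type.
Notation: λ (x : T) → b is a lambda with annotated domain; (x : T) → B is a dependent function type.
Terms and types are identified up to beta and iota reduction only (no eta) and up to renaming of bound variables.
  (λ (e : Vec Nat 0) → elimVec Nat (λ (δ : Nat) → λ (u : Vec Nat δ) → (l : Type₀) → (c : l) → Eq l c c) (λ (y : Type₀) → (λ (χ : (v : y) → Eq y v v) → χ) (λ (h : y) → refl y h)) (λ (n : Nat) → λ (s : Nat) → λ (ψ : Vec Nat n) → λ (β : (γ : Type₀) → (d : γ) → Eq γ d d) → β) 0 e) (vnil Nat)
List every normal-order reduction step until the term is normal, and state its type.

reduction (normal order):
  (λ (e : Vec Nat 0) → elimVec Nat (λ (δ : Nat) → λ (u : Vec Nat δ) → (l : Type₀) → (c : l) → Eq l c c) (λ (y : Type₀) → (λ (χ : (v : y) → Eq y v v) → χ) (λ (h : y) → refl y h)) (λ (n : Nat) → λ (s : Nat) → λ (ψ : Vec Nat n) → λ (β : (γ : Type₀) → (d : γ) → Eq γ d d) → β) 0 e) (vnil Nat)
  ~> elimVec Nat (λ (e : Nat) → λ (δ : Vec Nat e) → (u : Type₀) → (l : u) → Eq u l l) (λ (c : Type₀) → (λ (y : (χ : c) → Eq c χ χ) → y) (λ (v : c) → refl c v)) (λ (h : Nat) → λ (n : Nat) → λ (s : Vec Nat h) → λ (ψ : (β : Type₀) → (γ : β) → Eq β γ γ) → ψ) 0 (vnil Nat)
  ~> λ (e : Type₀) → (λ (δ : (u : e) → Eq e u u) → δ) (λ (l : e) → refl e l)
  ~> λ (e : Type₀) → λ (δ : e) → refl e δ
inferred type:
  (e : Type₀) → (δ : e) → Eq e δ δ
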